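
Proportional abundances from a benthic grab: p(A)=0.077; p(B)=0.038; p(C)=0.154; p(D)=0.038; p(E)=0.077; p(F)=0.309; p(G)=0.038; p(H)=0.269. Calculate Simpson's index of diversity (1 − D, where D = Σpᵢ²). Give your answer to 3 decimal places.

D = 0.077² + 0.038² + 0.154² + 0.038² + 0.077² + 0.309² + 0.038² + 0.269² = 0.00593 + 0.00144 + 0.02372 + 0.00144 + 0.00593 + 0.09548 + 0.00144 + 0.07236 = 0.20775 (working shown to 5 dp, full precision carried).
So 1 − D = 0.79225, i.e. 0.792 to 3 decimal places.

0.792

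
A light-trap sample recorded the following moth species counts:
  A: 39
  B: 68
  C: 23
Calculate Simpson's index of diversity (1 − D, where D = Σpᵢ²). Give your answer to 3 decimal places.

0.605

Total N = 39+68+23 = 130, so the proportions are 0.3, 0.52308, 0.17692 (working shown to 5 dp, full precision carried).
D = 0.3² + 0.52308² + 0.17692² = 0.09000 + 0.27361 + 0.03130 = 0.39491.
So 1 − D = 0.60509, i.e. 0.605 to 3 decimal places.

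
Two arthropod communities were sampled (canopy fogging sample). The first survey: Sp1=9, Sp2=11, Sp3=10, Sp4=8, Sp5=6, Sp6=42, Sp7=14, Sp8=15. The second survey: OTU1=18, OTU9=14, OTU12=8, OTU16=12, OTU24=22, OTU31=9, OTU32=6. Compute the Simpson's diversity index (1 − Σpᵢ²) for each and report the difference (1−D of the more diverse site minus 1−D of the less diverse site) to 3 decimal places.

0.028

The first survey: N=115, proportions 0.07826, 0.09565, 0.08696, 0.06957, 0.05217, 0.36522, 0.12174, 0.13043, giving 1−D = 0.80439 (working shown to 5 dp, full precision carried).
The second survey: N=89, proportions 0.20225, 0.1573, 0.08989, 0.13483, 0.24719, 0.10112, 0.06742, giving 1−D = 0.83222.
Difference = |0.80439 − 0.83222| = 0.02783, i.e. 0.028 to 3 decimal places.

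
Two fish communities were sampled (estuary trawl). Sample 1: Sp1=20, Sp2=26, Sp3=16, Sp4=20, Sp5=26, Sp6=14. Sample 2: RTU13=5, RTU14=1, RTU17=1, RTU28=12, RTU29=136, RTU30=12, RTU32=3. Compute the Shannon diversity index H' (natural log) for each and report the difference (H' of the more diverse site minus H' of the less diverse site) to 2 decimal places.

0.98

Sample 1: N=122, proportions 0.16393, 0.21311, 0.13115, 0.16393, 0.21311, 0.11475, giving H' = 1.76666 (working shown to 5 dp, full precision carried).
Sample 2: N=170, proportions 0.02941, 0.00588, 0.00588, 0.07059, 0.8, 0.07059, 0.01765, giving H' = 0.78814.
Difference = |1.76666 − 0.78814| = 0.97852, i.e. 0.98 to 2 decimal places.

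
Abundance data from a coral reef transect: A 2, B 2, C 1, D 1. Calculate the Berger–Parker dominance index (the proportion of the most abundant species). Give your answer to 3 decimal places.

0.333

Total N = 2+2+1+1 = 6, so the proportions are 0.33333, 0.33333, 0.16667, 0.16667 (working shown to 5 dp, full precision carried).
The largest proportion is 0.33333, i.e. d = 0.333 to 3 decimal places.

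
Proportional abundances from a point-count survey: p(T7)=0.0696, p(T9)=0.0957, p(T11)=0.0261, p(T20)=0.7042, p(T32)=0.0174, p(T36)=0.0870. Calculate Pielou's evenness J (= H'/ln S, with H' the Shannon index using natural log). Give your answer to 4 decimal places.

H' = −Σ pᵢ ln pᵢ = −((-0.185483) + (-0.224564) + (-0.095156) + (-0.246958) + (-0.070492) + (-0.212441)) = 1.035094 (working shown to 6 dp, full precision carried).
With S = 6 species, ln S = 1.791759, so J = 1.035094/1.791759 = 0.577697, i.e. 0.5777 to 4 decimal places.

0.5777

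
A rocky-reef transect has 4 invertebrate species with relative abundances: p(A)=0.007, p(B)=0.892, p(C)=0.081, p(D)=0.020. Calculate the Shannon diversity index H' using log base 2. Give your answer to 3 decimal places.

0.604

Each pᵢ log₂ pᵢ term (working shown to 5 dp, full precision carried): 0.007×(-7.15843)=-0.05011, 0.892×(-0.16488)=-0.14708, 0.081×(-3.62593)=-0.29370, 0.02×(-5.64386)=-0.11288.
Sum = -0.60376, so H' = 0.604.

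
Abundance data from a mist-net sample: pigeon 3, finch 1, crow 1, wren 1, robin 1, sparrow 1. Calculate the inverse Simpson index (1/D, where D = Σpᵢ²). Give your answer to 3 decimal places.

Total N = 3+1+1+1+1+1 = 8, so the proportions are 0.375, 0.125, 0.125, 0.125, 0.125, 0.125 (working shown to 7 dp, full precision carried).
D = 0.375² + 0.125² + 0.125² + 0.125² + 0.125² + 0.125² = 0.1406250 + 0.0156250 + 0.0156250 + 0.0156250 + 0.0156250 + 0.0156250 = 0.2187500.
So 1/D = 4.57143, i.e. 4.571 to 3 decimal places.

4.571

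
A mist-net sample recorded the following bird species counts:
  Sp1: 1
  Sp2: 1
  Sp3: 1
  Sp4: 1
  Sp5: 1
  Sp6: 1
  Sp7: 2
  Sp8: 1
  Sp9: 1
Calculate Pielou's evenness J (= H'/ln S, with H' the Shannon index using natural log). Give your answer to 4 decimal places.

0.9849

Total N = 1+1+1+1+1+1+2+1+1 = 10, so the proportions are 0.1, 0.1, 0.1, 0.1, 0.1, 0.1, 0.2, 0.1, 0.1 (working shown to 6 dp, full precision carried).
H' = −Σ pᵢ ln pᵢ = −((-0.230259) + (-0.230259) + (-0.230259) + (-0.230259) + (-0.230259) + (-0.230259) + (-0.321888) + (-0.230259) + (-0.230259)) = 2.163956.
With S = 9 species, ln S = 2.197225, so J = 2.163956/2.197225 = 0.984859, i.e. 0.9849 to 4 decimal places.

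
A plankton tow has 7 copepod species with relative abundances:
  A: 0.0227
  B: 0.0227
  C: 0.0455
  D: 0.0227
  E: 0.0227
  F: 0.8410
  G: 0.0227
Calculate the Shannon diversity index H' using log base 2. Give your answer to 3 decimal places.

Each pᵢ log₂ pᵢ term (working shown to 5 dp, full precision carried): 0.0227×(-5.46116)=-0.12397, 0.0227×(-5.46116)=-0.12397, 0.0455×(-4.45799)=-0.20284, 0.0227×(-5.46116)=-0.12397, 0.0227×(-5.46116)=-0.12397, 0.841×(-0.24982)=-0.21010, 0.0227×(-5.46116)=-0.12397.
Sum = -1.03278, so H' = 1.033.

1.033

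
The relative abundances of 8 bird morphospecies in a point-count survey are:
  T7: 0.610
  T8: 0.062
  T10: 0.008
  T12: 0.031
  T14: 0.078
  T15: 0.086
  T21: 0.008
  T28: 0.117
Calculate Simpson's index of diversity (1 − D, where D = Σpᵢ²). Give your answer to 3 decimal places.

D = 0.61² + 0.062² + 0.008² + 0.031² + 0.078² + 0.086² + 0.008² + 0.117² = 0.37210 + 0.00384 + 0.00006 + 0.00096 + 0.00608 + 0.00740 + 0.00006 + 0.01369 = 0.40420 (working shown to 5 dp, full precision carried).
So 1 − D = 0.59580, i.e. 0.596 to 3 decimal places.

0.596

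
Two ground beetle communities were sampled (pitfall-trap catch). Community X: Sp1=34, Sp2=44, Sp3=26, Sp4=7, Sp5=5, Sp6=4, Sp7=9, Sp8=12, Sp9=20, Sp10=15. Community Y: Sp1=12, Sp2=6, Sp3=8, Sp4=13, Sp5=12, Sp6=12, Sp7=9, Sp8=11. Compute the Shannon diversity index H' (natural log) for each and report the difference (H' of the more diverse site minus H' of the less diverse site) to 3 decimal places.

0.001

Community X: N=176, proportions 0.19318, 0.25, 0.14773, 0.03977, 0.02841, 0.02273, 0.05114, 0.06818, 0.11364, 0.08523, giving H' = 2.05427 (working shown to 5 dp, full precision carried).
Community Y: N=83, proportions 0.14458, 0.07229, 0.09639, 0.15663, 0.14458, 0.14458, 0.10843, 0.13253, giving H' = 2.05331.
Difference = |2.05427 − 2.05331| = 0.00096, i.e. 0.001 to 3 decimal places.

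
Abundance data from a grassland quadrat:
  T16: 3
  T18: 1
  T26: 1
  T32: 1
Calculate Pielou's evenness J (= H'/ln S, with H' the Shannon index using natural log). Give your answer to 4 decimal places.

0.8962

Total N = 3+1+1+1 = 6, so the proportions are 0.5, 0.166667, 0.166667, 0.166667 (working shown to 6 dp, full precision carried).
H' = −Σ pᵢ ln pᵢ = −((-0.346574) + (-0.298627) + (-0.298627) + (-0.298627)) = 1.242453.
With S = 4 species, ln S = 1.386294, so J = 1.242453/1.386294 = 0.896241, i.e. 0.8962 to 4 decimal places.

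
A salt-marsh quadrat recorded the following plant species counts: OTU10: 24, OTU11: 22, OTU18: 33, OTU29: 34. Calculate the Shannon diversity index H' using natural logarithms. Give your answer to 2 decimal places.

1.37

Total N = 24+22+33+34 = 113, so the proportions are 0.2124, 0.1947, 0.292, 0.3009 (working shown to 4 dp, full precision carried).
Each pᵢ ln pᵢ term: 0.2124×(-1.5493)=-0.3291, 0.1947×(-1.6363)=-0.3186, 0.292×(-1.2309)=-0.3595, 0.3009×(-1.2010)=-0.3614.
Sum = -1.3685, so H' = 1.37.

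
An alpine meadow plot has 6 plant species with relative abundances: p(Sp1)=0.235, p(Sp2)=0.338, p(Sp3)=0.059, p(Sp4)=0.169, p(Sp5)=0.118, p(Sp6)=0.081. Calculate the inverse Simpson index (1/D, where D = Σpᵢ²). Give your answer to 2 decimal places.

D = 0.235² + 0.338² + 0.059² + 0.169² + 0.118² + 0.081² = 0.055225 + 0.114244 + 0.003481 + 0.028561 + 0.013924 + 0.006561 = 0.221996 (working shown to 6 dp, full precision carried).
So 1/D = 4.5046, i.e. 4.50 to 2 decimal places.

4.50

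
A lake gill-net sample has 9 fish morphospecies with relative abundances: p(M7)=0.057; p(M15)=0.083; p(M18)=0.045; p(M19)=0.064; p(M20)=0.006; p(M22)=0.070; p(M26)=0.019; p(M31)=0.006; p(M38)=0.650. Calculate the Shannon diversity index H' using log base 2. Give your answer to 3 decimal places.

Each pᵢ log₂ pᵢ term (working shown to 5 dp, full precision carried): 0.057×(-4.13289)=-0.23557, 0.083×(-3.59074)=-0.29803, 0.045×(-4.47393)=-0.20133, 0.064×(-3.96578)=-0.25381, 0.006×(-7.38082)=-0.04428, 0.07×(-3.83650)=-0.26856, 0.019×(-5.71786)=-0.10864, 0.006×(-7.38082)=-0.04428, 0.65×(-0.62149)=-0.40397.
Sum = -1.85848, so H' = 1.858.

1.858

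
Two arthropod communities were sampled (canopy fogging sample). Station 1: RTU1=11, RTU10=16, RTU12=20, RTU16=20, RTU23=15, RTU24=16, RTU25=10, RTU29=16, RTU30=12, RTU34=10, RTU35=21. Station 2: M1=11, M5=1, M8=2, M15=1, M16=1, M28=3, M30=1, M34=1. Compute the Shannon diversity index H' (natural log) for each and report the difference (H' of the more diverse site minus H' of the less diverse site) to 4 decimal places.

Station 1: N=167, proportions 0.065868, 0.095808, 0.11976, 0.11976, 0.08982, 0.095808, 0.05988, 0.095808, 0.071856, 0.05988, 0.125749, giving H' = 2.365199 (working shown to 6 dp, full precision carried).
Station 2: N=21, proportions 0.52381, 0.047619, 0.095238, 0.047619, 0.047619, 0.142857, 0.047619, 0.047619, giving H' = 1.565523.
Difference = |2.365199 − 1.565523| = 0.799676, i.e. 0.7997 to 4 decimal places.

0.7997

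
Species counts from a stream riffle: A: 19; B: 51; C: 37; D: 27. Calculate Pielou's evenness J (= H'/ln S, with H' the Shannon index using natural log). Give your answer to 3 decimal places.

0.954

Total N = 19+51+37+27 = 134, so the proportions are 0.14179, 0.3806, 0.27612, 0.20149 (working shown to 5 dp, full precision carried).
H' = −Σ pᵢ ln pᵢ = −((-0.27697) + (-0.36766) + (-0.35534) + (-0.32279)) = 1.32277.
With S = 4 species, ln S = 1.38629, so J = 1.32277/1.38629 = 0.95418, i.e. 0.954 to 3 decimal places.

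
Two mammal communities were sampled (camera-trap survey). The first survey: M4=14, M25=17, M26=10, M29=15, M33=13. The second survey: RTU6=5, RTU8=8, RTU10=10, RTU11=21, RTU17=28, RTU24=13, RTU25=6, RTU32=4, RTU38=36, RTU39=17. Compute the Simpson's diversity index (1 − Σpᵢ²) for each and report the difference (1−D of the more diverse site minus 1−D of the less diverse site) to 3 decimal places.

The first survey: N=69, proportions 0.2029, 0.24638, 0.14493, 0.21739, 0.18841, giving 1−D = 0.79437 (working shown to 5 dp, full precision carried).
The second survey: N=148, proportions 0.03378, 0.05405, 0.06757, 0.14189, 0.18919, 0.08784, 0.04054, 0.02703, 0.24324, 0.11486, giving 1−D = 0.85299.
Difference = |0.79437 − 0.85299| = 0.05862, i.e. 0.059 to 3 decimal places.

0.059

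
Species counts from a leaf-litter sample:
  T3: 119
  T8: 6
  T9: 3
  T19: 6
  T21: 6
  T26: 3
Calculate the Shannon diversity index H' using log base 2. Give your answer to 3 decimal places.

Total N = 119+6+3+6+6+3 = 143, so the proportions are 0.83217, 0.04196, 0.02098, 0.04196, 0.04196, 0.02098 (working shown to 5 dp, full precision carried).
Each pᵢ log₂ pᵢ term: 0.83217×(-0.26505)=-0.22057, 0.04196×(-4.57491)=-0.19195, 0.02098×(-5.57491)=-0.11696, 0.04196×(-4.57491)=-0.19195, 0.04196×(-4.57491)=-0.19195, 0.02098×(-5.57491)=-0.11696.
Sum = -1.03034, so H' = 1.030.

1.030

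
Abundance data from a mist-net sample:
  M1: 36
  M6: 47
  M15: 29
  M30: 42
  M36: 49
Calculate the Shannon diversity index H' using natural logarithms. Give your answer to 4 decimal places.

1.5925

Total N = 36+47+29+42+49 = 203, so the proportions are 0.17734, 0.231527, 0.142857, 0.206897, 0.241379 (working shown to 6 dp, full precision carried).
Each pᵢ ln pᵢ term: 0.17734×(-1.729687)=-0.306743, 0.231527×(-1.463058)=-0.338738, 0.142857×(-1.945910)=-0.277987, 0.206897×(-1.575536)=-0.325973, 0.241379×(-1.421386)=-0.343093.
Sum = -1.592533, so H' = 1.5925.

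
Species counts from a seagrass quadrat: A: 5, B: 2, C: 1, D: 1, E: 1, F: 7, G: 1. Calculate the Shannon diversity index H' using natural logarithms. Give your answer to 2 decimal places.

Total N = 5+2+1+1+1+7+1 = 18, so the proportions are 0.2778, 0.1111, 0.0556, 0.0556, 0.0556, 0.3889, 0.0556 (working shown to 4 dp, full precision carried).
Each pᵢ ln pᵢ term: 0.2778×(-1.2809)=-0.3558, 0.1111×(-2.1972)=-0.2441, 0.0556×(-2.8904)=-0.1606, 0.0556×(-2.8904)=-0.1606, 0.0556×(-2.8904)=-0.1606, 0.3889×(-0.9445)=-0.3673, 0.0556×(-2.8904)=-0.1606.
Sum = -1.6095, so H' = 1.61.

1.61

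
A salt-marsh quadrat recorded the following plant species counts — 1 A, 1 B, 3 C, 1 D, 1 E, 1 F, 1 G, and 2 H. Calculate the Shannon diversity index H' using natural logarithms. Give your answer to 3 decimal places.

1.972

Total N = 1+1+3+1+1+1+1+2 = 11, so the proportions are 0.09091, 0.09091, 0.27273, 0.09091, 0.09091, 0.09091, 0.09091, 0.18182 (working shown to 5 dp, full precision carried).
Each pᵢ ln pᵢ term: 0.09091×(-2.39790)=-0.21799, 0.09091×(-2.39790)=-0.21799, 0.27273×(-1.29928)=-0.35435, 0.09091×(-2.39790)=-0.21799, 0.09091×(-2.39790)=-0.21799, 0.09091×(-2.39790)=-0.21799, 0.09091×(-2.39790)=-0.21799, 0.18182×(-1.70475)=-0.30995.
Sum = -1.97225, so H' = 1.972.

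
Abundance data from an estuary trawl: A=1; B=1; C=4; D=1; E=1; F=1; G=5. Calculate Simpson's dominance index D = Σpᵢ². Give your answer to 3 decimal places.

Total N = 1+1+4+1+1+1+5 = 14, so the proportions are 0.07143, 0.07143, 0.28571, 0.07143, 0.07143, 0.07143, 0.35714 (working shown to 5 dp, full precision carried).
D = 0.07143² + 0.07143² + 0.28571² + 0.07143² + 0.07143² + 0.07143² + 0.35714² = 0.00510 + 0.00510 + 0.08163 + 0.00510 + 0.00510 + 0.00510 + 0.12755 = 0.23469.
To 3 decimal places, D = 0.235.

0.235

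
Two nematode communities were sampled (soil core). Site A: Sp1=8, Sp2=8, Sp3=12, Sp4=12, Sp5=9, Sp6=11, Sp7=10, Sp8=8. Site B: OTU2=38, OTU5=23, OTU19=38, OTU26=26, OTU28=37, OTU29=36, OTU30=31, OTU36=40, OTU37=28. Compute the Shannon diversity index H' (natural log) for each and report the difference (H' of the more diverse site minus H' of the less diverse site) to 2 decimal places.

0.12

Site A: N=78, proportions 0.1026, 0.1026, 0.1538, 0.1538, 0.1154, 0.141, 0.1282, 0.1026, giving H' = 2.0654 (working shown to 4 dp, full precision carried).
Site B: N=297, proportions 0.1279, 0.0774, 0.1279, 0.0875, 0.1246, 0.1212, 0.1044, 0.1347, 0.0943, giving H' = 2.1813.
Difference = |2.0654 − 2.1813| = 0.1159, i.e. 0.12 to 2 decimal places.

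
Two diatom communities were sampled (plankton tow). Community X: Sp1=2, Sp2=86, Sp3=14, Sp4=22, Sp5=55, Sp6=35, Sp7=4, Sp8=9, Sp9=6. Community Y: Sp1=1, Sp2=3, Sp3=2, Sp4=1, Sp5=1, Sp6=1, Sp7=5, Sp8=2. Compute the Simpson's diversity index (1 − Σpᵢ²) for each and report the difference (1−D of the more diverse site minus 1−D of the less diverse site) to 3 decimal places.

0.050

Community X: N=233, proportions 0.00858, 0.3691, 0.06009, 0.09442, 0.23605, 0.15021, 0.01717, 0.03863, 0.02575, giving 1−D = 0.77043 (working shown to 5 dp, full precision carried).
Community Y: N=16, proportions 0.0625, 0.1875, 0.125, 0.0625, 0.0625, 0.0625, 0.3125, 0.125, giving 1−D = 0.82031.
Difference = |0.77043 − 0.82031| = 0.04988, i.e. 0.050 to 3 decimal places.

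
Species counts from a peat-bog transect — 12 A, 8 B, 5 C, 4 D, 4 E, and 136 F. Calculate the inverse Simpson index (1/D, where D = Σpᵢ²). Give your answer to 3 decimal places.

Total N = 12+8+5+4+4+136 = 169, so the proportions are 0.071006, 0.047337, 0.029586, 0.023669, 0.023669, 0.804734 (working shown to 6 dp, full precision carried).
D = 0.071006² + 0.047337² + 0.029586² + 0.023669² + 0.023669² + 0.804734² = 0.005042 + 0.002241 + 0.000875 + 0.000560 + 0.000560 + 0.647596 = 0.656875.
So 1/D = 1.52236, i.e. 1.522 to 3 decimal places.

1.522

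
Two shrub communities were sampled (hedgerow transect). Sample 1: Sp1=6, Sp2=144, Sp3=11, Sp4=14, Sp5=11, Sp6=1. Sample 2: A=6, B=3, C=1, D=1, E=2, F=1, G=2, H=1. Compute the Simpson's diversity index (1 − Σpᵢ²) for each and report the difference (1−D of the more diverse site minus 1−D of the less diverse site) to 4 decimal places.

0.4093

Sample 1: N=187, proportions 0.032086, 0.770053, 0.058824, 0.074866, 0.058824, 0.005348, giving 1−D = 0.393434 (working shown to 6 dp, full precision carried).
Sample 2: N=17, proportions 0.352941, 0.176471, 0.058824, 0.058824, 0.117647, 0.058824, 0.117647, 0.058824, giving 1−D = 0.802768.
Difference = |0.393434 − 0.802768| = 0.409334, i.e. 0.4093 to 4 decimal places.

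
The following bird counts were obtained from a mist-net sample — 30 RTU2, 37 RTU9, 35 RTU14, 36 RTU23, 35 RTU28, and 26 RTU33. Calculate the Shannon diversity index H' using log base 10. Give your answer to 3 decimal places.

Total N = 30+37+35+36+35+26 = 199, so the proportions are 0.15075, 0.18593, 0.17588, 0.1809, 0.17588, 0.13065 (working shown to 5 dp, full precision carried).
Each pᵢ log₁₀ pᵢ term: 0.15075×(-0.82173)=-0.12388, 0.18593×(-0.73065)=-0.13585, 0.17588×(-0.75479)=-0.13275, 0.1809×(-0.74255)=-0.13433, 0.17588×(-0.75479)=-0.13275, 0.13065×(-0.88388)=-0.11548.
Sum = -0.77504, so H' = 0.775.

0.775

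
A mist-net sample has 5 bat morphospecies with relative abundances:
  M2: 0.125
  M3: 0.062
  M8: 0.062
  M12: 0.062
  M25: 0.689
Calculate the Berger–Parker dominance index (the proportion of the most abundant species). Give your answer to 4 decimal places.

The largest proportion is 0.689, i.e. d = 0.6890 to 4 decimal places.

0.6890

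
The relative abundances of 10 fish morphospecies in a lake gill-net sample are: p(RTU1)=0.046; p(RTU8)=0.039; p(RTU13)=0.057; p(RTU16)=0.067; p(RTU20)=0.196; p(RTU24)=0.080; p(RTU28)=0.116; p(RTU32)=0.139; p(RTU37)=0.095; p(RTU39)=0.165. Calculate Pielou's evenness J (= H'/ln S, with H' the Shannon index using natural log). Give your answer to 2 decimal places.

0.95

H' = −Σ pᵢ ln pᵢ = −((-0.1416) + (-0.1265) + (-0.1633) + (-0.1811) + (-0.3194) + (-0.2021) + (-0.2499) + (-0.2743) + (-0.2236) + (-0.2973)) = 2.1791 (working shown to 4 dp, full precision carried).
With S = 10 species, ln S = 2.3026, so J = 2.1791/2.3026 = 0.9464, i.e. 0.95 to 2 decimal places.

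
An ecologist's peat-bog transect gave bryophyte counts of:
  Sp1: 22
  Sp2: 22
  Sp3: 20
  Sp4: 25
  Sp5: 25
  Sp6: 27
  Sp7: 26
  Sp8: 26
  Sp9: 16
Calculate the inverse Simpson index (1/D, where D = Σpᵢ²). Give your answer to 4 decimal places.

8.8155

Total N = 22+22+20+25+25+27+26+26+16 = 209, so the proportions are 0.10526316, 0.10526316, 0.09569378, 0.11961722, 0.11961722, 0.1291866, 0.12440191, 0.12440191, 0.07655502 (working shown to 8 dp, full precision carried).
D = 0.10526316² + 0.10526316² + 0.09569378² + 0.11961722² + 0.11961722² + 0.1291866² + 0.12440191² + 0.12440191² + 0.07655502² = 0.01108033 + 0.01108033 + 0.00915730 + 0.01430828 + 0.01430828 + 0.01668918 + 0.01547584 + 0.01547584 + 0.00586067 = 0.11343605.
So 1/D = 8.815540, i.e. 8.8155 to 4 decimal places.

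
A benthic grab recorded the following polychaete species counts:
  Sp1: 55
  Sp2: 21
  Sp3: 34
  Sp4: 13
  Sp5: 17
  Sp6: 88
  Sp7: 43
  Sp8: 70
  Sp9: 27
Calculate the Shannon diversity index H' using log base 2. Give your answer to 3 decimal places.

Total N = 55+21+34+13+17+88+43+70+27 = 368, so the proportions are 0.14946, 0.05707, 0.09239, 0.03533, 0.0462, 0.23913, 0.11685, 0.19022, 0.07337 (working shown to 5 dp, full precision carried).
Each pᵢ log₂ pᵢ term: 0.14946×(-2.74220)=-0.40984, 0.05707×(-4.13124)=-0.23575, 0.09239×(-3.43610)=-0.31747, 0.03533×(-4.82312)=-0.17038, 0.0462×(-4.43610)=-0.20493, 0.23913×(-2.06413)=-0.49360, 0.11685×(-3.09730)=-0.36191, 0.19022×(-2.39428)=-0.45543, 0.07337×(-3.76867)=-0.27651.
Sum = -2.92581, so H' = 2.926.

2.926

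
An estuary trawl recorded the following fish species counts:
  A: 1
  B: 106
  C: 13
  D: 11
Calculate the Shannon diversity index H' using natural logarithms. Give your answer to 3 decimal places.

Total N = 1+106+13+11 = 131, so the proportions are 0.00763, 0.80916, 0.09924, 0.08397 (working shown to 5 dp, full precision carried).
Each pᵢ ln pᵢ term: 0.00763×(-4.87520)=-0.03722, 0.80916×(-0.21176)=-0.17135, 0.09924×(-2.31025)=-0.22926, 0.08397×(-2.47730)=-0.20802.
Sum = -0.64584, so H' = 0.646.

0.646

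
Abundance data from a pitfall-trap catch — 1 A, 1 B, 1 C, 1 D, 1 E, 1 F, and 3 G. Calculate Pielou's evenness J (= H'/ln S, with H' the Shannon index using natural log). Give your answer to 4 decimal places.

0.9410

Total N = 1+1+1+1+1+1+3 = 9, so the proportions are 0.111111, 0.111111, 0.111111, 0.111111, 0.111111, 0.111111, 0.333333 (working shown to 6 dp, full precision carried).
H' = −Σ pᵢ ln pᵢ = −((-0.244136) + (-0.244136) + (-0.244136) + (-0.244136) + (-0.244136) + (-0.244136) + (-0.366204)) = 1.831020.
With S = 7 species, ln S = 1.945910, so J = 1.831020/1.945910 = 0.940958, i.e. 0.9410 to 4 decimal places.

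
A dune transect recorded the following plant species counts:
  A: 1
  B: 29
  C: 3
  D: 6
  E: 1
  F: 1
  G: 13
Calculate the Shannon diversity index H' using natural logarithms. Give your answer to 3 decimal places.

Total N = 1+29+3+6+1+1+13 = 54, so the proportions are 0.01852, 0.53704, 0.05556, 0.11111, 0.01852, 0.01852, 0.24074 (working shown to 5 dp, full precision carried).
Each pᵢ ln pᵢ term: 0.01852×(-3.98898)=-0.07387, 0.53704×(-0.62169)=-0.33387, 0.05556×(-2.89037)=-0.16058, 0.11111×(-2.19722)=-0.24414, 0.01852×(-3.98898)=-0.07387, 0.01852×(-3.98898)=-0.07387, 0.24074×(-1.42403)=-0.34282.
Sum = -1.30302, so H' = 1.303.

1.303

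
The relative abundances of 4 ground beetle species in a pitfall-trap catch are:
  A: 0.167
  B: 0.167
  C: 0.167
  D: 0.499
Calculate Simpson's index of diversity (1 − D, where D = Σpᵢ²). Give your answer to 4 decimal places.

D = 0.167² + 0.167² + 0.167² + 0.499² = 0.027889 + 0.027889 + 0.027889 + 0.249001 = 0.332668 (working shown to 6 dp, full precision carried).
So 1 − D = 0.667332, i.e. 0.6673 to 4 decimal places.

0.6673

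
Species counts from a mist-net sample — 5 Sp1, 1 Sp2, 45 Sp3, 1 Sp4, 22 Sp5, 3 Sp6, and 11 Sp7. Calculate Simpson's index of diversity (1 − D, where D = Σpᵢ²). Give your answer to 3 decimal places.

0.656

Total N = 5+1+45+1+22+3+11 = 88, so the proportions are 0.05682, 0.01136, 0.51136, 0.01136, 0.25, 0.03409, 0.125 (working shown to 5 dp, full precision carried).
D = 0.05682² + 0.01136² + 0.51136² + 0.01136² + 0.25² + 0.03409² + 0.125² = 0.00323 + 0.00013 + 0.26149 + 0.00013 + 0.06250 + 0.00116 + 0.01562 = 0.34427.
So 1 − D = 0.65573, i.e. 0.656 to 3 decimal places.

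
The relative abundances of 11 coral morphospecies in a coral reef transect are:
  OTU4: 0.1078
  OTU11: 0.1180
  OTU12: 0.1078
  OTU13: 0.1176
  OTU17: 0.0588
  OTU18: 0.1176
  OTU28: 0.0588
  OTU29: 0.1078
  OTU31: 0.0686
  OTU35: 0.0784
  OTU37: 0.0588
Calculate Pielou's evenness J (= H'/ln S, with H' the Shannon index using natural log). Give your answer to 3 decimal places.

H' = −Σ pᵢ ln pᵢ = −((-0.24012) + (-0.25217) + (-0.24012) + (-0.25172) + (-0.16662) + (-0.25172) + (-0.16662) + (-0.24012) + (-0.18381) + (-0.19960) + (-0.16662)) = 2.35924 (working shown to 5 dp, full precision carried).
With S = 11 species, ln S = 2.39790, so J = 2.35924/2.39790 = 0.98388, i.e. 0.984 to 3 decimal places.

0.984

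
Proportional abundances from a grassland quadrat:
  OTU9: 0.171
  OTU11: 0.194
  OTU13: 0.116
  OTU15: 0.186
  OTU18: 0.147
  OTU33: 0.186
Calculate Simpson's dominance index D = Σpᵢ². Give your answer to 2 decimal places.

0.17

D = 0.171² + 0.194² + 0.116² + 0.186² + 0.147² + 0.186² = 0.0292 + 0.0376 + 0.0135 + 0.0346 + 0.0216 + 0.0346 = 0.1711 (working shown to 4 dp, full precision carried).
To 2 decimal places, D = 0.17.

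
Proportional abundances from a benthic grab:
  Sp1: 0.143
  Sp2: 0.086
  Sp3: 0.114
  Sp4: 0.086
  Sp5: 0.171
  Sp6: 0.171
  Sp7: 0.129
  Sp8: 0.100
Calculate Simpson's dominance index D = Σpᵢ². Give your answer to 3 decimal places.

0.133

D = 0.143² + 0.086² + 0.114² + 0.086² + 0.171² + 0.171² + 0.129² + 0.1² = 0.02045 + 0.00740 + 0.01300 + 0.00740 + 0.02924 + 0.02924 + 0.01664 + 0.01000 = 0.13336 (working shown to 5 dp, full precision carried).
To 3 decimal places, D = 0.133.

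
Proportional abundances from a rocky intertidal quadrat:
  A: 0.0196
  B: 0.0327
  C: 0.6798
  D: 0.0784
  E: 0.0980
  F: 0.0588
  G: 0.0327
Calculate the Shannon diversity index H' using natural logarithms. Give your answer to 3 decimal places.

1.157

Each pᵢ ln pᵢ term (working shown to 5 dp, full precision carried): 0.0196×(-3.93223)=-0.07707, 0.0327×(-3.42038)=-0.11185, 0.6798×(-0.38596)=-0.26237, 0.0784×(-2.54593)=-0.19960, 0.098×(-2.32279)=-0.22763, 0.0588×(-2.83361)=-0.16662, 0.0327×(-3.42038)=-0.11185.
Sum = -1.15699, so H' = 1.157.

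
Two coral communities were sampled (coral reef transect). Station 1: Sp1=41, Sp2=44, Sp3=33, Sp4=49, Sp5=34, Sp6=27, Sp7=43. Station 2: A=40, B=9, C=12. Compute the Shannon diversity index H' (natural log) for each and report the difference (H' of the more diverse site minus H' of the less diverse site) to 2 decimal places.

1.05

Station 1: N=271, proportions 0.1513, 0.1624, 0.1218, 0.1808, 0.1255, 0.0996, 0.1587, giving H' = 1.9288 (working shown to 4 dp, full precision carried).
Station 2: N=61, proportions 0.6557, 0.1475, 0.1967, giving H' = 0.8789.
Difference = |1.9288 − 0.8789| = 1.0499, i.e. 1.05 to 2 decimal places.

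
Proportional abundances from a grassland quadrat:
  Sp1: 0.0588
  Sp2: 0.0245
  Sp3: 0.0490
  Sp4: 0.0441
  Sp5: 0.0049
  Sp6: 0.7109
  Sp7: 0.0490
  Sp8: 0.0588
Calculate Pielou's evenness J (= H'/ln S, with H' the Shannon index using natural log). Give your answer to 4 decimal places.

H' = −Σ pᵢ ln pᵢ = −((-0.166616) + (-0.090873) + (-0.147781) + (-0.137649) + (-0.026061) + (-0.242576) + (-0.147781) + (-0.166616)) = 1.125953 (working shown to 6 dp, full precision carried).
With S = 8 species, ln S = 2.079442, so J = 1.125953/2.079442 = 0.541469, i.e. 0.5415 to 4 decimal places.

0.5415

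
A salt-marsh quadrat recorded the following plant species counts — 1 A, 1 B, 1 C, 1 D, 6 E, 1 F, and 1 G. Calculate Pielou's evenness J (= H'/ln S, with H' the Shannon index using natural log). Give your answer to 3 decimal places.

0.817

Total N = 1+1+1+1+6+1+1 = 12, so the proportions are 0.08333, 0.08333, 0.08333, 0.08333, 0.5, 0.08333, 0.08333 (working shown to 5 dp, full precision carried).
H' = −Σ pᵢ ln pᵢ = −((-0.20708) + (-0.20708) + (-0.20708) + (-0.20708) + (-0.34657) + (-0.20708) + (-0.20708)) = 1.58903.
With S = 7 species, ln S = 1.94591, so J = 1.58903/1.94591 = 0.81660, i.e. 0.817 to 3 decimal places.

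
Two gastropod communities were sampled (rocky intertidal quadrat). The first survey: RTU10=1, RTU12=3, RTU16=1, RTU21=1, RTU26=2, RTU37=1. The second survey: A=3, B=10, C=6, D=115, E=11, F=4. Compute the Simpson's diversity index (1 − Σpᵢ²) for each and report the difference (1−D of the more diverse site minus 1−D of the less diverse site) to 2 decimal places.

The first survey: N=9, proportions 0.1111, 0.3333, 0.1111, 0.1111, 0.2222, 0.1111, giving 1−D = 0.7901 (working shown to 4 dp, full precision carried).
The second survey: N=149, proportions 0.0201, 0.0671, 0.0403, 0.7718, 0.0738, 0.0268, giving 1−D = 0.3916.
Difference = |0.7901 − 0.3916| = 0.3985, i.e. 0.40 to 2 decimal places.

0.40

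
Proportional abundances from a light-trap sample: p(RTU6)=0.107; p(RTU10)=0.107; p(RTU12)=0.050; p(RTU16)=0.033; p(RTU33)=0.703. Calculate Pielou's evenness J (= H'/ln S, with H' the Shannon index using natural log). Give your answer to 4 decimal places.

0.6141

H' = −Σ pᵢ ln pᵢ = −((-0.239137) + (-0.239137) + (-0.149787) + (-0.112571) + (-0.247736)) = 0.988368 (working shown to 6 dp, full precision carried).
With S = 5 species, ln S = 1.609438, so J = 0.988368/1.609438 = 0.614108, i.e. 0.6141 to 4 decimal places.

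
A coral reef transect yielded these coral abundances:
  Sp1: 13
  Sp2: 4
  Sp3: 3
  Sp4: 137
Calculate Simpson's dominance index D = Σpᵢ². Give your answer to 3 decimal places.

0.769

Total N = 13+4+3+137 = 157, so the proportions are 0.0828, 0.02548, 0.01911, 0.87261 (working shown to 5 dp, full precision carried).
D = 0.0828² + 0.02548² + 0.01911² + 0.87261² = 0.00686 + 0.00065 + 0.00037 + 0.76145 = 0.76932.
To 3 decimal places, D = 0.769.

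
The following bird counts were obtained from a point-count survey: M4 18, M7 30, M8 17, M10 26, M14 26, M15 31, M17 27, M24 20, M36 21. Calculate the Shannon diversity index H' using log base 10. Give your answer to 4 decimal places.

0.9452

Total N = 18+30+17+26+26+31+27+20+21 = 216, so the proportions are 0.083333, 0.138889, 0.078704, 0.12037, 0.12037, 0.143519, 0.125, 0.092593, 0.097222 (working shown to 6 dp, full precision carried).
Each pᵢ log₁₀ pᵢ term: 0.083333×(-1.079181)=-0.089932, 0.138889×(-0.857332)=-0.119074, 0.078704×(-1.104005)=-0.086889, 0.12037×(-0.919480)=-0.110678, 0.12037×(-0.919480)=-0.110678, 0.143519×(-0.843092)=-0.120999, 0.125×(-0.903090)=-0.112886, 0.092593×(-1.033424)=-0.095687, 0.097222×(-1.012234)=-0.098412.
Sum = -0.945236, so H' = 0.9452.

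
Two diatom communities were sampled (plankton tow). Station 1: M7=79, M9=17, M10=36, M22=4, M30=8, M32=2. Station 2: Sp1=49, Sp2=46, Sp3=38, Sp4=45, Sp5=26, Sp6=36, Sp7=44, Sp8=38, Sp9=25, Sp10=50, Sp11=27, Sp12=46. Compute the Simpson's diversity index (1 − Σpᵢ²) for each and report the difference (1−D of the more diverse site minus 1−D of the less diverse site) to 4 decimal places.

Station 1: N=146, proportions 0.541096, 0.116438, 0.246575, 0.027397, 0.054795, 0.013699, giving 1−D = 0.628917 (working shown to 6 dp, full precision carried).
Station 2: N=470, proportions 0.104255, 0.097872, 0.080851, 0.095745, 0.055319, 0.076596, 0.093617, 0.080851, 0.053191, 0.106383, 0.057447, 0.097872, giving 1−D = 0.912594.
Difference = |0.628917 − 0.912594| = 0.283677, i.e. 0.2837 to 4 decimal places.

0.2837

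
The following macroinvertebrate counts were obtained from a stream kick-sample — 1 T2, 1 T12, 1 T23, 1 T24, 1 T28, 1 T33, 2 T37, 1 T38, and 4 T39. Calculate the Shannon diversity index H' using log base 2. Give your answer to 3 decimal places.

Total N = 1+1+1+1+1+1+2+1+4 = 13, so the proportions are 0.07692, 0.07692, 0.07692, 0.07692, 0.07692, 0.07692, 0.15385, 0.07692, 0.30769 (working shown to 5 dp, full precision carried).
Each pᵢ log₂ pᵢ term: 0.07692×(-3.70044)=-0.28465, 0.07692×(-3.70044)=-0.28465, 0.07692×(-3.70044)=-0.28465, 0.07692×(-3.70044)=-0.28465, 0.07692×(-3.70044)=-0.28465, 0.07692×(-3.70044)=-0.28465, 0.15385×(-2.70044)=-0.41545, 0.07692×(-3.70044)=-0.28465, 0.30769×(-1.70044)=-0.52321.
Sum = -2.93121, so H' = 2.931.

2.931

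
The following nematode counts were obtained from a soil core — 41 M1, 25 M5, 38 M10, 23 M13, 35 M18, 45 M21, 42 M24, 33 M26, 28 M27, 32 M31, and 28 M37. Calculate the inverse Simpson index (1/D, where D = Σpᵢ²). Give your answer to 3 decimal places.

Total N = 41+25+38+23+35+45+42+33+28+32+28 = 370, so the proportions are 0.11081081, 0.06756757, 0.1027027, 0.06216216, 0.09459459, 0.12162162, 0.11351351, 0.08918919, 0.07567568, 0.08648649, 0.07567568 (working shown to 8 dp, full precision carried).
D = 0.11081081² + 0.06756757² + 0.1027027² + 0.06216216² + 0.09459459² + 0.12162162² + 0.11351351² + 0.08918919² + 0.07567568² + 0.08648649² + 0.07567568² = 0.01227904 + 0.00456538 + 0.01054785 + 0.00386413 + 0.00894814 + 0.01479182 + 0.01288532 + 0.00795471 + 0.00572681 + 0.00747991 + 0.00572681 = 0.09476991.
So 1/D = 10.55187, i.e. 10.552 to 3 decimal places.

10.552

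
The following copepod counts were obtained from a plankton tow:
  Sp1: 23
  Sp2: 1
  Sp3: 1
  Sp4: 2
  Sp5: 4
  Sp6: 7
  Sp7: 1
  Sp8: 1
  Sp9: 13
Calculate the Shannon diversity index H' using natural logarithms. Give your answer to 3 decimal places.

Total N = 23+1+1+2+4+7+1+1+13 = 53, so the proportions are 0.43396, 0.01887, 0.01887, 0.03774, 0.07547, 0.13208, 0.01887, 0.01887, 0.24528 (working shown to 5 dp, full precision carried).
Each pᵢ ln pᵢ term: 0.43396×(-0.83480)=-0.36227, 0.01887×(-3.97029)=-0.07491, 0.01887×(-3.97029)=-0.07491, 0.03774×(-3.27714)=-0.12367, 0.07547×(-2.58400)=-0.19502, 0.13208×(-2.02438)=-0.26737, 0.01887×(-3.97029)=-0.07491, 0.01887×(-3.97029)=-0.07491, 0.24528×(-1.40534)=-0.34471.
Sum = -1.59268, so H' = 1.593.

1.593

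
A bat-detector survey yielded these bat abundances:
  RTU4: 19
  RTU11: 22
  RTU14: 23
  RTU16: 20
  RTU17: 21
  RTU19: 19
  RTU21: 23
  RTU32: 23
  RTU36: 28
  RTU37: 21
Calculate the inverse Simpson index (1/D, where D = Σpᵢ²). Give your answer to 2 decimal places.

9.87

Total N = 19+22+23+20+21+19+23+23+28+21 = 219, so the proportions are 0.086758, 0.100457, 0.105023, 0.091324, 0.09589, 0.086758, 0.105023, 0.105023, 0.127854, 0.09589 (working shown to 6 dp, full precision carried).
D = 0.086758² + 0.100457² + 0.105023² + 0.091324² + 0.09589² + 0.086758² + 0.105023² + 0.105023² + 0.127854² + 0.09589² = 0.007527 + 0.010092 + 0.011030 + 0.008340 + 0.009195 + 0.007527 + 0.011030 + 0.011030 + 0.016347 + 0.009195 = 0.101311.
So 1/D = 9.8705, i.e. 9.87 to 2 decimal places.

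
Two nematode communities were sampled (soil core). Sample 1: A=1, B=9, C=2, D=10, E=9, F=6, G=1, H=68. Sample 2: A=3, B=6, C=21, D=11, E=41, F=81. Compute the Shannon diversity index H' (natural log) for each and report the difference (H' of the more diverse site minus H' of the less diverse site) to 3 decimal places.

Sample 1: N=106, proportions 0.00943, 0.08491, 0.01887, 0.09434, 0.08491, 0.0566, 0.00943, 0.64151, giving H' = 1.25175 (working shown to 5 dp, full precision carried).
Sample 2: N=163, proportions 0.0184, 0.03681, 0.12883, 0.06748, 0.25153, 0.49693, giving H' = 1.33568.
Difference = |1.25175 − 1.33568| = 0.08393, i.e. 0.084 to 3 decimal places.

0.084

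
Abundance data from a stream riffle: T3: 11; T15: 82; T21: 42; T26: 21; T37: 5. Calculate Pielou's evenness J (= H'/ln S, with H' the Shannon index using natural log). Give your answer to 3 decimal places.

Total N = 11+82+42+21+5 = 161, so the proportions are 0.06832, 0.50932, 0.26087, 0.13043, 0.03106 (working shown to 5 dp, full precision carried).
H' = −Σ pᵢ ln pᵢ = −((-0.18335) + (-0.34363) + (-0.35054) + (-0.26568) + (-0.10783)) = 1.25102.
With S = 5 species, ln S = 1.60944, so J = 1.25102/1.60944 = 0.77730, i.e. 0.777 to 3 decimal places.

0.777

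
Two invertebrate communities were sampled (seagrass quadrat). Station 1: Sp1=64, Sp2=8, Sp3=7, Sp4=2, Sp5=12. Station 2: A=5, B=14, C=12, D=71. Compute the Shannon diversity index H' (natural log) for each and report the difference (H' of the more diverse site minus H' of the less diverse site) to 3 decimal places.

Station 1: N=93, proportions 0.68817, 0.08602, 0.07527, 0.02151, 0.12903, giving H' = 1.00969 (working shown to 5 dp, full precision carried).
Station 2: N=102, proportions 0.04902, 0.13725, 0.11765, 0.69608, giving H' = 0.92435.
Difference = |1.00969 − 0.92435| = 0.08534, i.e. 0.085 to 3 decimal places.

0.085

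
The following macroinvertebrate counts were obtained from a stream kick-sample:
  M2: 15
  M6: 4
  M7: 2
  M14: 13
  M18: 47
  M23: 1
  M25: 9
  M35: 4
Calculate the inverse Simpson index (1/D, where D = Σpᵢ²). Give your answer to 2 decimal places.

Total N = 15+4+2+13+47+1+9+4 = 95, so the proportions are 0.157895, 0.042105, 0.021053, 0.136842, 0.494737, 0.010526, 0.094737, 0.042105 (working shown to 6 dp, full precision carried).
D = 0.157895² + 0.042105² + 0.021053² + 0.136842² + 0.494737² + 0.010526² + 0.094737² + 0.042105² = 0.024931 + 0.001773 + 0.000443 + 0.018726 + 0.244765 + 0.000111 + 0.008975 + 0.001773 = 0.301496.
So 1/D = 3.3168, i.e. 3.32 to 2 decimal places.

3.32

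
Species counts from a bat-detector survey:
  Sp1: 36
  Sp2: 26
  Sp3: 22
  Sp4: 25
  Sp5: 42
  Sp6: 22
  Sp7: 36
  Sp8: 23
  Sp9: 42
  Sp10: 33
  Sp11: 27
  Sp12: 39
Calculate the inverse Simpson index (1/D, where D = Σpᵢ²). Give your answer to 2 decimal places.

11.35

Total N = 36+26+22+25+42+22+36+23+42+33+27+39 = 373, so the proportions are 0.0965147, 0.0697051, 0.0589812, 0.0670241, 0.1126005, 0.0589812, 0.0965147, 0.0616622, 0.1126005, 0.0884718, 0.0723861, 0.1045576 (working shown to 7 dp, full precision carried).
D = 0.0965147² + 0.0697051² + 0.0589812² + 0.0670241² + 0.1126005² + 0.0589812² + 0.0965147² + 0.0616622² + 0.1126005² + 0.0884718² + 0.0723861² + 0.1045576² = 0.0093151 + 0.0048588 + 0.0034788 + 0.0044922 + 0.0126789 + 0.0034788 + 0.0093151 + 0.0038022 + 0.0126789 + 0.0078273 + 0.0052397 + 0.0109323 = 0.0880981.
So 1/D = 11.3510, i.e. 11.35 to 2 decimal places.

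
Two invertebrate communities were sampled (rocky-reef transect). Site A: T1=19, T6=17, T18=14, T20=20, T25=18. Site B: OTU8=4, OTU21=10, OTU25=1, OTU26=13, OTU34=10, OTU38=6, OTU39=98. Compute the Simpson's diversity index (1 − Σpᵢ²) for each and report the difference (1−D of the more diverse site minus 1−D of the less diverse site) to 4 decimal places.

Site A: N=88, proportions 0.215909, 0.193182, 0.159091, 0.227273, 0.204545, giving 1−D = 0.797262 (working shown to 6 dp, full precision carried).
Site B: N=142, proportions 0.028169, 0.070423, 0.007042, 0.091549, 0.070423, 0.042254, 0.690141, giving 1−D = 0.502777.
Difference = |0.797262 − 0.502777| = 0.294485, i.e. 0.2945 to 4 decimal places.

0.2945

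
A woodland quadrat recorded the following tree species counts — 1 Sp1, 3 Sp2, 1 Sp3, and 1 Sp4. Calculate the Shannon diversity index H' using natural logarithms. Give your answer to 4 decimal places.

Total N = 1+3+1+1 = 6, so the proportions are 0.166667, 0.5, 0.166667, 0.166667 (working shown to 6 dp, full precision carried).
Each pᵢ ln pᵢ term: 0.166667×(-1.791759)=-0.298627, 0.5×(-0.693147)=-0.346574, 0.166667×(-1.791759)=-0.298627, 0.166667×(-1.791759)=-0.298627.
Sum = -1.242453, so H' = 1.2425.

1.2425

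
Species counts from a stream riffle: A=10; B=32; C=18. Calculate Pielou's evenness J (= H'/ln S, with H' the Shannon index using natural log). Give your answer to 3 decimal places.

Total N = 10+32+18 = 60, so the proportions are 0.16667, 0.53333, 0.3 (working shown to 5 dp, full precision carried).
H' = −Σ pᵢ ln pᵢ = −((-0.29863) + (-0.33526) + (-0.36119)) = 0.99508.
With S = 3 species, ln S = 1.09861, so J = 0.99508/1.09861 = 0.90576, i.e. 0.906 to 3 decimal places.

0.906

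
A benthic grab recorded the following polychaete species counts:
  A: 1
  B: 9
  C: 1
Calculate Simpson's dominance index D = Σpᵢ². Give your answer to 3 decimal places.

0.686

Total N = 1+9+1 = 11, so the proportions are 0.09091, 0.81818, 0.09091 (working shown to 5 dp, full precision carried).
D = 0.09091² + 0.81818² + 0.09091² = 0.00826 + 0.66942 + 0.00826 = 0.68595.
To 3 decimal places, D = 0.686.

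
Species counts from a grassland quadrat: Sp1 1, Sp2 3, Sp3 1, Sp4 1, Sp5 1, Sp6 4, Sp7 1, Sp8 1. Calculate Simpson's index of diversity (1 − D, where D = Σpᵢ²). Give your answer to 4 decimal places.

0.8166

Total N = 1+3+1+1+1+4+1+1 = 13, so the proportions are 0.076923, 0.230769, 0.076923, 0.076923, 0.076923, 0.307692, 0.076923, 0.076923 (working shown to 6 dp, full precision carried).
D = 0.076923² + 0.230769² + 0.076923² + 0.076923² + 0.076923² + 0.307692² + 0.076923² + 0.076923² = 0.005917 + 0.053254 + 0.005917 + 0.005917 + 0.005917 + 0.094675 + 0.005917 + 0.005917 = 0.183432.
So 1 − D = 0.816568, i.e. 0.8166 to 4 decimal places.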